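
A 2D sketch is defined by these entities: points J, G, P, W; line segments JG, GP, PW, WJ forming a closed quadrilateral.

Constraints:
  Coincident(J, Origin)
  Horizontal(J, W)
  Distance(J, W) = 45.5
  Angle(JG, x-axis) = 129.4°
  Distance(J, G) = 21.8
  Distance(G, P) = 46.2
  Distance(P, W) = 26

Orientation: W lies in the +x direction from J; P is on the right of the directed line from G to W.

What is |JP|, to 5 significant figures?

25.313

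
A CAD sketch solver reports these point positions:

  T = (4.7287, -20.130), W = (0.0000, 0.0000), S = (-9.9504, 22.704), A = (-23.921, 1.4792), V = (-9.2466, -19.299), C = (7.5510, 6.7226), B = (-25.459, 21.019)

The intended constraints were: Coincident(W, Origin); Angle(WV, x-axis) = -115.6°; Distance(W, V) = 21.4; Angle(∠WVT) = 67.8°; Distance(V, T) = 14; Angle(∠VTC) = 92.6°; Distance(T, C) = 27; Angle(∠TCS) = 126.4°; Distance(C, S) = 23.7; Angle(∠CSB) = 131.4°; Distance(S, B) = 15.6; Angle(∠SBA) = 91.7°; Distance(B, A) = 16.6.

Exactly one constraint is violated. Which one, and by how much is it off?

Distance(B, A) = 16.6 — off by 3.00.

W = (0.00, 0.00) ✓; WV at -115.6° ✓; |WV| = 21.40 ✓; ∠WVT = 67.80° ✓; |VT| = 14.00 ✓; ∠VTC = 92.60° ✓; |TC| = 27.00 ✓; ∠TCS = 126.4° ✓; |CS| = 23.70 ✓; ∠CSB = 131.4° ✓; |SB| = 15.60 ✓; ∠SBA = 91.70° ✓; |BA| = 19.60 ✗.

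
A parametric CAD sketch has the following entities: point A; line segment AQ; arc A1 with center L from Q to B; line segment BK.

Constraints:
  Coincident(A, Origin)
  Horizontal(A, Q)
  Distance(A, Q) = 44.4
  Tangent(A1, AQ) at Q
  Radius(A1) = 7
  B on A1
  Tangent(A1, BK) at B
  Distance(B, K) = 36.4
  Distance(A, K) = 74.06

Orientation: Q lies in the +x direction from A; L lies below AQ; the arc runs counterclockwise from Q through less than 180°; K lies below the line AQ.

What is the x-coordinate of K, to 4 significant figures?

62.88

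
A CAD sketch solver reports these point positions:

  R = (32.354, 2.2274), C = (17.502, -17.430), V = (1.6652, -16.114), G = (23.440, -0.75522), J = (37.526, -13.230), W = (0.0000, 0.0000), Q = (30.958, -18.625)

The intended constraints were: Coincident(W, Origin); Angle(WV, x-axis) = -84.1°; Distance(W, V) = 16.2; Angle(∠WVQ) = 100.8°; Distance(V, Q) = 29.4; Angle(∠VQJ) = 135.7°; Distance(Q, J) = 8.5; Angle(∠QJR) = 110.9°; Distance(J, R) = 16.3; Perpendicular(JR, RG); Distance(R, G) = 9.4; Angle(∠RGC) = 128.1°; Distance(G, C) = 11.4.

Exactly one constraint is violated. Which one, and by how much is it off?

Distance(G, C) = 11.4 — off by 6.30.

W = (0.00, 0.00) ✓; WV at -84.10° ✓; |WV| = 16.20 ✓; ∠WVQ = 100.8° ✓; |VQ| = 29.40 ✓; ∠VQJ = 135.7° ✓; |QJ| = 8.500 ✓; ∠QJR = 110.9° ✓; |JR| = 16.30 ✓; ∠(JR, RG) = 90.00° ✓; |RG| = 9.400 ✓; ∠RGC = 128.1° ✓; |GC| = 17.70 ✗.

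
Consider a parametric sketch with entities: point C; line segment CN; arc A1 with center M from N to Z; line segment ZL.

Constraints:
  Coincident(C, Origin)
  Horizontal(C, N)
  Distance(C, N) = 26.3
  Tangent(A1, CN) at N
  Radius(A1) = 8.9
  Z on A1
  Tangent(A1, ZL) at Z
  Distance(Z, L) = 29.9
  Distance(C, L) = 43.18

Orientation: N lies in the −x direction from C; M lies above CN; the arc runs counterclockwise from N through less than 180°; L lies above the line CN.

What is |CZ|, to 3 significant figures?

19.7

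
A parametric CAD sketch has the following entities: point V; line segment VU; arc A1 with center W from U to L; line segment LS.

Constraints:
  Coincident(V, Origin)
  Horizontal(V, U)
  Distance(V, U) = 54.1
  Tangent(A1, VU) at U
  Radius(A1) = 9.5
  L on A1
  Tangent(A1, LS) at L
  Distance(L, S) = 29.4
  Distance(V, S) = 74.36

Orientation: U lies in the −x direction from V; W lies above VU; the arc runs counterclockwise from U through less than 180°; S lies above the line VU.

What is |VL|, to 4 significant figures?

48.71

V is at the origin; V and U share the same y with |VU| = 54.1 and U on the −x side, so U = (-54.10, 0.000). A1 meets VU tangentially, so WU is at right angles to VU, so W = U + (0, 9.5) = (-54.10, 9.500). Since WL ⟂ LS (tangency), |WS| = √(9.5² + 29.4²) = 30.90 regardless of where L sits on A1. So S lies on both circle(V, 74.36) and circle(W, 30.90); the above-VU intersection is S = (-63.32, 38.99). L is the foot of the tangent from S: L = (-46.34, 14.99).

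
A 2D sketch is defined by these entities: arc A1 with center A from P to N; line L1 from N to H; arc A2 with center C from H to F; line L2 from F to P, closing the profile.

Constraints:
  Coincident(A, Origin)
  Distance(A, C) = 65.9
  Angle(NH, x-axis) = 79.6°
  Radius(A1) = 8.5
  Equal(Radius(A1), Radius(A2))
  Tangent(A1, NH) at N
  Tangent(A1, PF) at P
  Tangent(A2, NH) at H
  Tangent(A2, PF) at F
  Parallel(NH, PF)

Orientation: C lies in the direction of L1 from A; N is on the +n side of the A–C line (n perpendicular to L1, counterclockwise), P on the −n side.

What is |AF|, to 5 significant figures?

66.446

Tangency of A1 to both parallel lines with radius 8.5 puts N and P at A ± 8.5·n: N = (-8.3604, 1.5344), P = (8.3604, -1.5344). Equal radii place H and F the same way about C: H = C + 8.5·n = (3.5359, 66.352), F = C − 8.5·n = (20.257, 63.283). Then |AF| = |F − A| = 66.446.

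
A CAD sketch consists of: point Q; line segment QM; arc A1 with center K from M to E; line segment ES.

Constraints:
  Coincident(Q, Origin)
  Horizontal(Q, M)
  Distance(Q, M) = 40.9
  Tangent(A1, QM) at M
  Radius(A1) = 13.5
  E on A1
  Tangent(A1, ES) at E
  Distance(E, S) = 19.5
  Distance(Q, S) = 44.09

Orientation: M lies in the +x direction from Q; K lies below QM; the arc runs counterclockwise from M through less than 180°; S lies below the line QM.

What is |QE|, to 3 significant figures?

30.9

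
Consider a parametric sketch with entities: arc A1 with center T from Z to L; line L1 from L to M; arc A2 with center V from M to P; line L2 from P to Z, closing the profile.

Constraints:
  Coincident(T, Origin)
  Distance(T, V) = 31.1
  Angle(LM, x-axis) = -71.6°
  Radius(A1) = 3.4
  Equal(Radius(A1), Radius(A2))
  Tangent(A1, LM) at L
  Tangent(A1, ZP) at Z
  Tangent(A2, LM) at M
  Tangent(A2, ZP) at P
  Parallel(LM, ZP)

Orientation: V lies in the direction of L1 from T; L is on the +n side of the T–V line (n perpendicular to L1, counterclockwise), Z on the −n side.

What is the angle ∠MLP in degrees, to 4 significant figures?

12.33°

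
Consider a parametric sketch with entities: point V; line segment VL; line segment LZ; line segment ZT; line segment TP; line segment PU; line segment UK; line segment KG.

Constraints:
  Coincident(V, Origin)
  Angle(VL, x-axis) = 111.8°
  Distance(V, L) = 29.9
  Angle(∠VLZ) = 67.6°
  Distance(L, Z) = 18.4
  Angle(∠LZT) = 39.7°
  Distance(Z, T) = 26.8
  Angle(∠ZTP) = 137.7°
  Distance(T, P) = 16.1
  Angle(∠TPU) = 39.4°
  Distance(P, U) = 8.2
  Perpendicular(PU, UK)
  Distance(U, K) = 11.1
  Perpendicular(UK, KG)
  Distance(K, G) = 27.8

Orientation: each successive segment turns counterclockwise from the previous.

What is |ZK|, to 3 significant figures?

31.1

V is at the origin; VL runs at 111.8° with length 29.9, so L = (-11.1, 27.8). ∠VLZ = 67.6° gives LZ at -136° from the x-axis; with |LZ| = 18.4, Z = (-24.3, 14.9). ∠LZT = 39.7° gives ZT at 4.50° from the x-axis; with |ZT| = 26.8, T = (2.42, 17.0). ∠ZTP = 137.7° gives TP at 46.8° from the x-axis; with |TP| = 16.1, P = (13.4, 28.8). ∠TPU = 39.4° gives PU at -173° from the x-axis; with |PU| = 8.2, U = (5.31, 27.7). PU is perpendicular to UK, so UK runs at -82.6°; with |UK| = 11.1, K = (6.74, 16.7). Then |ZK| = |K − Z| = 31.1.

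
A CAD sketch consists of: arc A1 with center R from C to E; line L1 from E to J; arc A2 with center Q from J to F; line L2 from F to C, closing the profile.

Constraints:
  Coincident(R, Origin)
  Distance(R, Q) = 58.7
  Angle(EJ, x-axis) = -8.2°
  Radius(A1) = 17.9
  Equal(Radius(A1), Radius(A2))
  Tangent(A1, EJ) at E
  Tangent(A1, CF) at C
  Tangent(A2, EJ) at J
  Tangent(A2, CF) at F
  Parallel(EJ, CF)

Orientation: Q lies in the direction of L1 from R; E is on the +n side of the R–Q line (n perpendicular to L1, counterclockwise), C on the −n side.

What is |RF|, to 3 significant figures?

61.4

The slot axis is L1's direction at -8.2°, so u = (cos -8.2°, sin -8.2°) = (0.990, -0.143) and n = (−sin -8.2°, cos -8.2°) = (0.143, 0.990). R is at the origin and Q lies 58.7 along u from R, so Q = 58.7·u = (58.1, -8.37). Tangency of A1 to both parallel lines with radius 17.9 puts E and C at R ± 17.9·n: E = (2.55, 17.7), C = (-2.55, -17.7). Equal radii place J and F the same way about Q: J = Q + 17.9·n = (60.7, 9.34), F = Q − 17.9·n = (55.5, -26.1). Then |RF| = |F − R| = 61.4.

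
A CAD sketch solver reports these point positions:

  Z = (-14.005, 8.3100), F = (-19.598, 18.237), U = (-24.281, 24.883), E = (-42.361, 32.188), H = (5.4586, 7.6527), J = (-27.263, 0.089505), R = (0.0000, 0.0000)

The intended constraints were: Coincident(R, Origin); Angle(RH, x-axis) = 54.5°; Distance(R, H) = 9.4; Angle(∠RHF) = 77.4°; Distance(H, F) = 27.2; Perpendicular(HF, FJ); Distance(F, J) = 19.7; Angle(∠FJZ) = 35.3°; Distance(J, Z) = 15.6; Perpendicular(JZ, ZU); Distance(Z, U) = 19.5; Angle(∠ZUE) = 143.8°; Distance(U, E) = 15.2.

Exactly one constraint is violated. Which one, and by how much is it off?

Distance(U, E) = 15.2 — off by 4.30.

R = (0.00, 0.00) ✓; RH at 54.50° ✓; |RH| = 9.400 ✓; ∠RHF = 77.40° ✓; |HF| = 27.20 ✓; ∠(HF, FJ) = 90.00° ✓; |FJ| = 19.70 ✓; ∠FJZ = 35.30° ✓; |JZ| = 15.60 ✓; ∠(JZ, ZU) = 90.00° ✓; |ZU| = 19.50 ✓; ∠ZUE = 143.8° ✓; |UE| = 19.50 ✗.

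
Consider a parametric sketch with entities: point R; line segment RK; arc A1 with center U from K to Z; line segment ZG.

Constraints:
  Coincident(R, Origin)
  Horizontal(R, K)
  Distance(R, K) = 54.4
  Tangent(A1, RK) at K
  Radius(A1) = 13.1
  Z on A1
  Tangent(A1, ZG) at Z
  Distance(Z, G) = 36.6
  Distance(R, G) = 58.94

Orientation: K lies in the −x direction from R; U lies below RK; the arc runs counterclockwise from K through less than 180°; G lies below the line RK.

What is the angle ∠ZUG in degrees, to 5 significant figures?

70.307°

R is at the origin; R and K share the same y with |RK| = 54.4 and K on the −x side, so K = (-54.400, 0.0000). Since A1 is tangent to RK there, UK ⟂ RK, so U = K + (0, -13.1) = (-54.400, -13.100). Since UZ ⟂ ZG (tangency), |UG| = √(13.1² + 36.6²) = 38.874 regardless of where Z sits on A1. So G lies on both circle(R, 58.94) and circle(U, 38.874); the below-RK intersection is G = (-35.485, -47.061). Z is the foot of the tangent from G: Z = (-63.027, -22.958).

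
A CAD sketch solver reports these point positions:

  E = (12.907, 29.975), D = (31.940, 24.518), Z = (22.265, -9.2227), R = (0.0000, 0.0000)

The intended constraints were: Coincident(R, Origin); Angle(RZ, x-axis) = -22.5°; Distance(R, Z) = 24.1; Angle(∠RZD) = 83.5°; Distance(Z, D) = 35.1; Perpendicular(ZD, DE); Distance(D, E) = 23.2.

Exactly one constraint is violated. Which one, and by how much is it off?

Distance(D, E) = 23.2 — off by 3.40.

R = (0.00, 0.00) ✓; RZ at -22.50° ✓; |RZ| = 24.10 ✓; ∠RZD = 83.50° ✓; |ZD| = 35.10 ✓; ∠(ZD, DE) = 90.00° ✓; |DE| = 19.80 ✗.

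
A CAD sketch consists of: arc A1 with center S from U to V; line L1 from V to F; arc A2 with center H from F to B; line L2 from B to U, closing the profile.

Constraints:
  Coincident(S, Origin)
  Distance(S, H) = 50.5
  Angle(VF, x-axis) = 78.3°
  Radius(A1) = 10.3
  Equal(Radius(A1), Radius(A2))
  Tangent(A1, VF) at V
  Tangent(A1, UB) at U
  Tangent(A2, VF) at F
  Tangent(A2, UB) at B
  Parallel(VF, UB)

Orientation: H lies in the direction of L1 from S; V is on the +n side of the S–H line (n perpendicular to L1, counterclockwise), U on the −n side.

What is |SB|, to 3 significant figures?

51.5

Tangency of A1 to both parallel lines with radius 10.3 puts V and U at S ± 10.3·n: V = (-10.1, 2.09), U = (10.1, -2.09). Equal radii place F and B the same way about H: F = H + 10.3·n = (0.155, 51.5), B = H − 10.3·n = (20.3, 47.4). Then |SB| = |B − S| = 51.5.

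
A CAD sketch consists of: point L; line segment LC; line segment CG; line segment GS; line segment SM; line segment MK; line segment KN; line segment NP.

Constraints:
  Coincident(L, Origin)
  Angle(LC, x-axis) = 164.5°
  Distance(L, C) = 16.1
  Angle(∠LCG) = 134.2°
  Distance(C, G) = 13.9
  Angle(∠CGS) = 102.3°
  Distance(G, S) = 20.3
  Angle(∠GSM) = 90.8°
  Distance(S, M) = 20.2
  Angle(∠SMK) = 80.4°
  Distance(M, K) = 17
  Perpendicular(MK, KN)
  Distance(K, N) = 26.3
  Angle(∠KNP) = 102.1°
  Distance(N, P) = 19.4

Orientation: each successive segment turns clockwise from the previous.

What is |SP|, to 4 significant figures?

11.73

MK is perpendicular to KN, so KN runs at 122.2°; with |KN| = 26.3, N = (-21.80, 27.95). ∠KNP = 102.1° gives NP at 44.30° from the x-axis; with |NP| = 19.4, P = (-7.920, 41.50). Then |SP| = |P − S| = 11.73.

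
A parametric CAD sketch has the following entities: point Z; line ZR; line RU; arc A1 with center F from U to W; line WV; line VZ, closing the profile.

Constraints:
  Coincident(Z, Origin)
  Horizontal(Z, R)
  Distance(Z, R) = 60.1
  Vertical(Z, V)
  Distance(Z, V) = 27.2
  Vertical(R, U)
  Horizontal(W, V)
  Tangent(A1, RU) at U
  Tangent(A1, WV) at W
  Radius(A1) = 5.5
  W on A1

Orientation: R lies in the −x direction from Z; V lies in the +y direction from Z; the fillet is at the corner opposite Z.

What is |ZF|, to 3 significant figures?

58.8

Z is at the origin; ZR is horizontal with |ZR| = 60.1 and R on the −x side, so R = (-60.1, 0.00). ZV is vertical with |ZV| = 27.2 and V on the +y side, so V = (0.00, 27.2). The virtual corner opposite Z is at (-60.1, 27.2). A1 meets RU tangentially, so FU is at right angles to RU and A1 meets WV tangentially, so FW is at right angles to WV, with radius 5.5, so the center F sits 5.5 in from both sides at F = (-54.6, 21.7). Then |ZF| = |F − Z| = 58.8.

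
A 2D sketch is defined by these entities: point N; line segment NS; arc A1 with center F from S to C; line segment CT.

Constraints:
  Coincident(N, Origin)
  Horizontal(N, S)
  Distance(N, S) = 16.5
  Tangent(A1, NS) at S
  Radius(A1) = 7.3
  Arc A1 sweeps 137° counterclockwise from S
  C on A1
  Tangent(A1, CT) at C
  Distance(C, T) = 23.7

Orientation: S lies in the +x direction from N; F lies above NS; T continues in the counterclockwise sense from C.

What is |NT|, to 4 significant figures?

29.10

On A1, S sits at bearing -90° from F; a 137° counterclockwise sweep puts C at bearing 47°, so C = F + 7.3·(cos 47°, sin 47°) = (21.48, 12.64). Since A1 is tangent to CT there, FC ⟂ CT, so CT runs along (−sin 47°, cos 47°); with |CT| = 23.7, T = (4.146, 28.80). Then |NT| = |T − N| = 29.10.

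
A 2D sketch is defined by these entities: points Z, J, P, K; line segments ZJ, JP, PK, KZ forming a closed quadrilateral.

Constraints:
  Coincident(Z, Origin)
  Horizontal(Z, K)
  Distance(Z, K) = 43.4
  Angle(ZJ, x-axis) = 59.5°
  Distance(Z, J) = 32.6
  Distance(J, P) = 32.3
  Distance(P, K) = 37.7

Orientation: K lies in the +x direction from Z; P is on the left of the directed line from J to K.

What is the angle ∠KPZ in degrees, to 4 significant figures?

45.53°

Checks: |JP| = 32.30 ✓; |PK| = 37.70 ✓.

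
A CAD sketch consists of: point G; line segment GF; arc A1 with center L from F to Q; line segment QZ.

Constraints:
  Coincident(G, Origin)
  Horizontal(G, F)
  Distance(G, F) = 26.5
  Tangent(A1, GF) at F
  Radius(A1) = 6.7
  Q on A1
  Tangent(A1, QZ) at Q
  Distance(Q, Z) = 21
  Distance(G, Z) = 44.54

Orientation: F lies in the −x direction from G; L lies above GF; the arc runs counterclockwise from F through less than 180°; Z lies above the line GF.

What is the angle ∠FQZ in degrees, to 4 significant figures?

114.0°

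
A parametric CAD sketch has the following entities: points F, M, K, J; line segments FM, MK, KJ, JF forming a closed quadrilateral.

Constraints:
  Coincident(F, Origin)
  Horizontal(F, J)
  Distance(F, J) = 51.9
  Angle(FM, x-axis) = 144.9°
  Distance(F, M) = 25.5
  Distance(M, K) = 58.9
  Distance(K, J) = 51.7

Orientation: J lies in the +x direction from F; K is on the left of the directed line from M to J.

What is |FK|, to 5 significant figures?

54.522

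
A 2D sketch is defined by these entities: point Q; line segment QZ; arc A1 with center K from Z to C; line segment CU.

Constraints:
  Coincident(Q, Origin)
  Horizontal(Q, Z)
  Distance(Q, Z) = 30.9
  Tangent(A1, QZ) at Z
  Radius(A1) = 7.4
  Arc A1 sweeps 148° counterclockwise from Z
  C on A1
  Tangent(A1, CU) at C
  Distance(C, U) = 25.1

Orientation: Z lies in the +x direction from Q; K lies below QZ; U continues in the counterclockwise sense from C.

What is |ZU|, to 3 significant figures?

32.1

On A1, Z sits at bearing 90° from K; a 148° counterclockwise sweep puts C at bearing 238°, so C = K + 7.4·(cos 238°, sin 238°) = (27.0, -13.7). A1 meets CU tangentially, so KC is at right angles to CU, so CU runs along (−sin 238°, cos 238°); with |CU| = 25.1, U = (48.3, -27.0). Then |ZU| = |U − Z| = 32.1.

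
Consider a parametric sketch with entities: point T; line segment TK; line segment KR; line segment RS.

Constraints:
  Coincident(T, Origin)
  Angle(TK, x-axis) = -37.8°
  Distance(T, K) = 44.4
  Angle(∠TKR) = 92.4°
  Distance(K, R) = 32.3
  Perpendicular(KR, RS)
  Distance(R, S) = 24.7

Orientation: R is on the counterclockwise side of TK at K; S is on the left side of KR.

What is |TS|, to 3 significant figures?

39.4

T is at the origin; TK runs at -37.8° with length 44.4, so K = 44.4·(cos -37.8°, sin -37.8°) = (35.1, -27.2). ∠TKR = 92.4°, so KR runs at -37.8° + (180° − 92.4°) = 49.8° from the x-axis; with |KR| = 32.3, R = K + 32.3·(cos 49.8°, sin 49.8°) = (55.9, -2.54). KR is perpendicular to RS; with |RS| = 24.7 on the left of KR, S = R + 24.7·(-0.764, 0.645) = (37.1, 13.4). Then |TS| = |S − T| = 39.4.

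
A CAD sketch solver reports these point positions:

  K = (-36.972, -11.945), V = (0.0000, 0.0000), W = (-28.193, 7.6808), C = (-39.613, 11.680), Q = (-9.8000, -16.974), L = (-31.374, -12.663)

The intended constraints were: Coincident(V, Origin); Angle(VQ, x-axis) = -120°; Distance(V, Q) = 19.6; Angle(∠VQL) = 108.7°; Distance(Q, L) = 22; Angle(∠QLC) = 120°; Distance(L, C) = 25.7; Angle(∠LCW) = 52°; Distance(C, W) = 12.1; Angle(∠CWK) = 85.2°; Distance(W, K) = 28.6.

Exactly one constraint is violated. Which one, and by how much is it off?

Distance(W, K) = 28.6 — off by 7.10.

V = (0.00, 0.00) ✓; VQ at -120.0° ✓; |VQ| = 19.60 ✓; ∠VQL = 108.7° ✓; |QL| = 22.00 ✓; ∠QLC = 120.0° ✓; |LC| = 25.70 ✓; ∠LCW = 52.00° ✓; |CW| = 12.10 ✓; ∠CWK = 85.20° ✓; |WK| = 21.50 ✗.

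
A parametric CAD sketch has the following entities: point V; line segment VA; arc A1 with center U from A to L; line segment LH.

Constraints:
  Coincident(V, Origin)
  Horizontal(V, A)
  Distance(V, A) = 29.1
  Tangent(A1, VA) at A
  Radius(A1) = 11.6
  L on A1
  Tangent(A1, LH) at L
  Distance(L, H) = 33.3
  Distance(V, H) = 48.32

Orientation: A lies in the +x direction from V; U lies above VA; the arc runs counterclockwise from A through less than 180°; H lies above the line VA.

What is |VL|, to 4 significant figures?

42.58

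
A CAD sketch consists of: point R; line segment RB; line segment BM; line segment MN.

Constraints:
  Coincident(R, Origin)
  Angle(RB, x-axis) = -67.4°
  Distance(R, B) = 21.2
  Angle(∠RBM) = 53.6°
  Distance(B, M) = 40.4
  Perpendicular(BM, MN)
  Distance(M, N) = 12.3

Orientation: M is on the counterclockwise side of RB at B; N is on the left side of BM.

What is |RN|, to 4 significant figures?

28.22

R is at the origin; RB runs at -67.4° with length 21.2, so B = 21.2·(cos -67.4°, sin -67.4°) = (8.147, -19.57). ∠RBM = 53.6°, so BM runs at -67.4° + (180° − 53.6°) = 59.00° from the x-axis; with |BM| = 40.4, M = B + 40.4·(cos 59.00°, sin 59.00°) = (28.95, 15.06). BM is perpendicular to MN; with |MN| = 12.3 on the left of BM, N = M + 12.3·(-0.8572, 0.5150) = (18.41, 21.39). Then |RN| = |N − R| = 28.22.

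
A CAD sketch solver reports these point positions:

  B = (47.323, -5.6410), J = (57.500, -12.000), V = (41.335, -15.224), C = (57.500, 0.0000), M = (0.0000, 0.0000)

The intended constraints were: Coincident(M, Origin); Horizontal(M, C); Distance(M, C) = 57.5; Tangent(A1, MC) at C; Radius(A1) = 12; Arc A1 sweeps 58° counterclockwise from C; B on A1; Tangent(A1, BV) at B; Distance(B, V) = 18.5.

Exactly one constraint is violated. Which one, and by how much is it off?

Distance(B, V) = 18.5 — off by 7.20.

M = (0.00, 0.00) ✓; M.y = 0.00, C.y = 0.00 ✓; |MC| = 57.50 ✓; ∠(JC, CM) = 90.00° ✓; |JC| = 12.00 ✓; bearing(J→B) − bearing(J→C) = 58.00° ✓; |JB| = 12.00 ✓; ∠(JB, BV) = 90.00° ✓; |BV| = 11.30 ✗.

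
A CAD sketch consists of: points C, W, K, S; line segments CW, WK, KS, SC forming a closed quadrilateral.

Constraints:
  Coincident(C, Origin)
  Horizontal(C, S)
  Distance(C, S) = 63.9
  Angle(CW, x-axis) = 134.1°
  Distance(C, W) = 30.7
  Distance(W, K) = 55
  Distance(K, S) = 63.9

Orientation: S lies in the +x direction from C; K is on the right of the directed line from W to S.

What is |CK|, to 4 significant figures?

26.52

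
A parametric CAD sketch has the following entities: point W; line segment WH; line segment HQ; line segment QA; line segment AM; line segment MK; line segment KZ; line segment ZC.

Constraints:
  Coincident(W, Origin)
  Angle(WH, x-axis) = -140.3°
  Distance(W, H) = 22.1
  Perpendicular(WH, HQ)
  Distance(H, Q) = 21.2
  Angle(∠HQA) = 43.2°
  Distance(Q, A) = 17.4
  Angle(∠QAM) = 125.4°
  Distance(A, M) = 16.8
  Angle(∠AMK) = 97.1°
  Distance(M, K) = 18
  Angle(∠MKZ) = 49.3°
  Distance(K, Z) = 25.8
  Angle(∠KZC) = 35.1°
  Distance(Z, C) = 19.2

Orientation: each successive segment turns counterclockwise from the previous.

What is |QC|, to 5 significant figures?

29.016

∠MKZ = 49.3° gives KZ at -5.3000° from the x-axis; with |KZ| = 25.8, Z = (-2.7325, -17.398). ∠KZC = 35.1° gives ZC at 139.60° from the x-axis; with |ZC| = 19.2, C = (-17.354, -4.9538). Then |QC| = |C − Q| = 29.016.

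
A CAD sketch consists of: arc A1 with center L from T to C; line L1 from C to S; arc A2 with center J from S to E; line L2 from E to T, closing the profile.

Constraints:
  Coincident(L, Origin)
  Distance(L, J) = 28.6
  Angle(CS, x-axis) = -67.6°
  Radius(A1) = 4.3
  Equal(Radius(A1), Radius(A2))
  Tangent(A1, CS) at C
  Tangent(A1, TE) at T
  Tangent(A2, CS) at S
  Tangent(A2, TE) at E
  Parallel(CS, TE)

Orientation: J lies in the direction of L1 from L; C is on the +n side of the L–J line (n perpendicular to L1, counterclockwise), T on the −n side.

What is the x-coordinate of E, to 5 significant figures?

6.9231

The slot axis is L1's direction at -67.6°, so u = (cos -67.6°, sin -67.6°) = (0.38107, -0.92455) and n = (−sin -67.6°, cos -67.6°) = (0.92455, 0.38107). L is at the origin and J lies 28.6 along u from L, so J = 28.6·u = (10.899, -26.442). Tangency of A1 to both parallel lines with radius 4.3 puts C and T at L ± 4.3·n: C = (3.9755, 1.6386), T = (-3.9755, -1.6386). Equal radii place S and E the same way about J: S = J + 4.3·n = (14.874, -24.803), E = J − 4.3·n = (6.9231, -28.081). So E.x = 6.9231.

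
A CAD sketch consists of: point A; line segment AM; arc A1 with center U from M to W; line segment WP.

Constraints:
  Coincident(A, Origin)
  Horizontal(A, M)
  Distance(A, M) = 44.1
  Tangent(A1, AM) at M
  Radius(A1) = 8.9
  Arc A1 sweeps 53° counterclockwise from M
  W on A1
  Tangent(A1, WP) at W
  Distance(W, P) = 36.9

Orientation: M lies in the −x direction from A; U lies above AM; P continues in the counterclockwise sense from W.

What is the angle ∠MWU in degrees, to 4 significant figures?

63.50°

A is at the origin; A and M share the same y with |AM| = 44.1 and M on the −x side, so M = (-44.10, 0.000). The tangent condition forces UM to be normal to AM, so U = M + (0, 8.9) = (-44.10, 8.900). On A1, M sits at bearing -90° from U; a 53° counterclockwise sweep puts W at bearing -37°, so W = U + 8.9·(cos -37°, sin -37°) = (-36.99, 3.544). Then cos ∠MWU = WM·WU / (|WM||WU|), giving 63.50°.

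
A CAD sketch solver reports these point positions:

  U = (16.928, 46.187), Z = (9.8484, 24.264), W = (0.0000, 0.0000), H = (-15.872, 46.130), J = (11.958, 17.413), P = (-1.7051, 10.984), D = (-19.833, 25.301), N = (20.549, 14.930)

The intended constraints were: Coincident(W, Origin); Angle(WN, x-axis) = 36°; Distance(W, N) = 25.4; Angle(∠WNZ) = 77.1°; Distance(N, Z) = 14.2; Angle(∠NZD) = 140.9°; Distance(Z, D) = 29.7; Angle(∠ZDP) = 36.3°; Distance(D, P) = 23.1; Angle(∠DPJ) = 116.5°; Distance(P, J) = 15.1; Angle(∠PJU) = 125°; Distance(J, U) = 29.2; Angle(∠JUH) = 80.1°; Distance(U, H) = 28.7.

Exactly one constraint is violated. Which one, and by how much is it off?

Distance(U, H) = 28.7 — off by 4.10.

W = (0.00, 0.00) ✓; WN at 36.00° ✓; |WN| = 25.40 ✓; ∠WNZ = 77.10° ✓; |NZ| = 14.20 ✓; ∠NZD = 140.9° ✓; |ZD| = 29.70 ✓; ∠ZDP = 36.30° ✓; |DP| = 23.10 ✓; ∠DPJ = 116.5° ✓; |PJ| = 15.10 ✓; ∠PJU = 125.0° ✓; |JU| = 29.20 ✓; ∠JUH = 80.10° ✓; |UH| = 32.80 ✗.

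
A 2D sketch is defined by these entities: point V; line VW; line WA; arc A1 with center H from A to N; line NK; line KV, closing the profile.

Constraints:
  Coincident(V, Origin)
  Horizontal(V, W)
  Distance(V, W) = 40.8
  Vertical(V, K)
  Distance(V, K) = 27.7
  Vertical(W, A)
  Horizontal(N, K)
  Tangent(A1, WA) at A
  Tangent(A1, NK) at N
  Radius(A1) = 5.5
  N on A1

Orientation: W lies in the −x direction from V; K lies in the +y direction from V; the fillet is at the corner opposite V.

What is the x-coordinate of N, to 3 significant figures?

-35.3

The virtual corner opposite V is at (-40.8, 27.7). A1 meets WA tangentially, so HA is at right angles to WA and tangency of A1 to NK means the radius HN is perpendicular to NK, with radius 5.5, so the center H sits 5.5 in from both sides at H = (-35.3, 22.2). That places the tangent points at A = (-40.8, 22.2) on WA and N = (-35.3, 27.7) on NK. So N.x = -35.3.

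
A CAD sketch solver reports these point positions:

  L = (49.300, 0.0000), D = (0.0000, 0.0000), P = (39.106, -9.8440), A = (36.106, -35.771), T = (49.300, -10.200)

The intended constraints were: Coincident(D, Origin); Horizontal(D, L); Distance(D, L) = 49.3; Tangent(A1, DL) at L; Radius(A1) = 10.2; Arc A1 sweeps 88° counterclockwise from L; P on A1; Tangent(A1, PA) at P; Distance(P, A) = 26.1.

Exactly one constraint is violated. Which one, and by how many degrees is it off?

Tangent(A1, PA) at P — off by 4.60°.

D = (0.00, 0.00) ✓; D.y = 0.00, L.y = 0.00 ✓; |DL| = 49.30 ✓; ∠(TL, LD) = 90.00° ✓; |TL| = 10.20 ✓; bearing(T→P) − bearing(T→L) = 88.00° ✓; |TP| = 10.20 ✓; ∠(TP, PA) = 94.60° ✗; |PA| = 26.10 ✓.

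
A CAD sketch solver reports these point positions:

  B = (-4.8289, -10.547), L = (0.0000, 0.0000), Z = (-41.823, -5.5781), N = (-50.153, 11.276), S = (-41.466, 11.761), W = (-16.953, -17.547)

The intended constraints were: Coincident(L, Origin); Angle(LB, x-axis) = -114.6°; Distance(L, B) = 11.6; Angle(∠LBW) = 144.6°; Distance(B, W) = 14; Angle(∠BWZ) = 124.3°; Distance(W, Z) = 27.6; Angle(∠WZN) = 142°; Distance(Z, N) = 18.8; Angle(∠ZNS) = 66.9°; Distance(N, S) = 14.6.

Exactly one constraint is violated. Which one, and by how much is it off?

Distance(N, S) = 14.6 — off by 5.90.

L = (0.00, 0.00) ✓; LB at -114.6° ✓; |LB| = 11.60 ✓; ∠LBW = 144.6° ✓; |BW| = 14.00 ✓; ∠BWZ = 124.3° ✓; |WZ| = 27.60 ✓; ∠WZN = 142.0° ✓; |ZN| = 18.80 ✓; ∠ZNS = 66.90° ✓; |NS| = 8.701 ✗.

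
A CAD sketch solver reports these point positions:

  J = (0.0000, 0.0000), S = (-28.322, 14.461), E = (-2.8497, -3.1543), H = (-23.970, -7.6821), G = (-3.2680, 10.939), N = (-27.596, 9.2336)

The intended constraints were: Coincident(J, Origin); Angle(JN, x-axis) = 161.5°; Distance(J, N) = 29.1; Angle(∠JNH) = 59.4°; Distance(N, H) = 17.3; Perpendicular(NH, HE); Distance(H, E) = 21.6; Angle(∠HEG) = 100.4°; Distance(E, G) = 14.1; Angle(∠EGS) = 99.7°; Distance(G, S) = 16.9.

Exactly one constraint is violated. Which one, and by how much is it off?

Distance(G, S) = 16.9 — off by 8.40.

J = (0.00, 0.00) ✓; JN at 161.5° ✓; |JN| = 29.10 ✓; ∠JNH = 59.40° ✓; |NH| = 17.30 ✓; ∠(NH, HE) = 90.00° ✓; |HE| = 21.60 ✓; ∠HEG = 100.4° ✓; |EG| = 14.10 ✓; ∠EGS = 99.70° ✓; |GS| = 25.30 ✗.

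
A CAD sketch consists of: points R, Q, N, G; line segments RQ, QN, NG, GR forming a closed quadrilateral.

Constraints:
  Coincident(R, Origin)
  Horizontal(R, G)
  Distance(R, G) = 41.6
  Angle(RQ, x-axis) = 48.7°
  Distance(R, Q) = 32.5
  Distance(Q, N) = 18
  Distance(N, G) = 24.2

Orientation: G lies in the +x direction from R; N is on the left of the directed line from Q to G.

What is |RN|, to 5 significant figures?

46.229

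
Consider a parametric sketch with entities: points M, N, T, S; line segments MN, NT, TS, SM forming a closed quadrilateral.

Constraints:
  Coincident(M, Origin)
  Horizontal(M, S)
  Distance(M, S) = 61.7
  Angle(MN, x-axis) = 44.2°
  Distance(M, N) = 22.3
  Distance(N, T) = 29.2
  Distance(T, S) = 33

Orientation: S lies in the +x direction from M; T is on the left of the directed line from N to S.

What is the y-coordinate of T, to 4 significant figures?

27.07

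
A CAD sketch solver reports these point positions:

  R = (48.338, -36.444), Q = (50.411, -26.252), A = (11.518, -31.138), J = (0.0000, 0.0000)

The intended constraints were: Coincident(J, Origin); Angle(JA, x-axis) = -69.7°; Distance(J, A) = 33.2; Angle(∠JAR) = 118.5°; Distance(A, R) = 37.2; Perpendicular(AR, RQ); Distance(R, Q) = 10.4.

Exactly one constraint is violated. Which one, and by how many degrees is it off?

Perpendicular(AR, RQ) — off by 3.30°.

J = (0.00, 0.00) ✓; JA at -69.70° ✓; |JA| = 33.20 ✓; ∠JAR = 118.5° ✓; |AR| = 37.20 ✓; ∠(AR, RQ) = 86.70° ✗; |RQ| = 10.40 ✓.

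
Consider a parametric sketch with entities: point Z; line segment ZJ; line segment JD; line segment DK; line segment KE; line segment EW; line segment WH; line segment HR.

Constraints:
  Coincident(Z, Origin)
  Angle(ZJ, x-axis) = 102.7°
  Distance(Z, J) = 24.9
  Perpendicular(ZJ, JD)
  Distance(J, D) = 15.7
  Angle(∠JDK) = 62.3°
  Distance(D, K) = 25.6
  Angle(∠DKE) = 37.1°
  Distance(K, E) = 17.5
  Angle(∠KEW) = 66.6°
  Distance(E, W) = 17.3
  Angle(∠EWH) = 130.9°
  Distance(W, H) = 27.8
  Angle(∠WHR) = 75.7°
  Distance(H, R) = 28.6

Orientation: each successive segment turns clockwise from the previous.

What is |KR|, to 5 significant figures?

18.006

Z is at the origin; ZJ runs at 102.7° with length 24.9, so J = (-5.4742, 24.291). ZJ is perpendicular to JD, so JD runs at 12.700°; with |JD| = 15.7, D = (9.8417, 27.742). ∠JDK = 62.3° gives DK at -105.00° from the x-axis; with |DK| = 25.6, K = (3.2160, 3.0147). ∠DKE = 37.1° gives KE at 112.10° from the x-axis; with |KE| = 17.5, E = (-3.3680, 19.229). ∠KEW = 66.6° gives EW at -1.3000° from the x-axis; with |EW| = 17.3, W = (13.928, 18.836). ∠EWH = 130.9° gives WH at -50.400° from the x-axis; with |WH| = 27.8, H = (31.648, -2.5838). ∠WHR = 75.7° gives HR at -154.70° from the x-axis; with |HR| = 28.6, R = (5.7912, -14.806). Then |KR| = |R − K| = 18.006.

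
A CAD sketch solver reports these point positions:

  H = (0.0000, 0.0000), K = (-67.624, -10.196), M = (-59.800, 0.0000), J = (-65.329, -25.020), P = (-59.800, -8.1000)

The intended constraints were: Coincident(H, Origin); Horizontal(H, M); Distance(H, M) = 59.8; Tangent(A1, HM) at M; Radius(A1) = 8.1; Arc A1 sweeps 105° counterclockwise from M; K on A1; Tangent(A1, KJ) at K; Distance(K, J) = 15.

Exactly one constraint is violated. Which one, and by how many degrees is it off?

Tangent(A1, KJ) at K — off by 6.20°.

H = (0.00, 0.00) ✓; H.y = 0.00, M.y = 0.00 ✓; |HM| = 59.80 ✓; ∠(PM, MH) = 90.00° ✓; |PM| = 8.100 ✓; bearing(P→K) − bearing(P→M) = 105.0° ✓; |PK| = 8.100 ✓; ∠(PK, KJ) = 96.20° ✗; |KJ| = 15.00 ✓.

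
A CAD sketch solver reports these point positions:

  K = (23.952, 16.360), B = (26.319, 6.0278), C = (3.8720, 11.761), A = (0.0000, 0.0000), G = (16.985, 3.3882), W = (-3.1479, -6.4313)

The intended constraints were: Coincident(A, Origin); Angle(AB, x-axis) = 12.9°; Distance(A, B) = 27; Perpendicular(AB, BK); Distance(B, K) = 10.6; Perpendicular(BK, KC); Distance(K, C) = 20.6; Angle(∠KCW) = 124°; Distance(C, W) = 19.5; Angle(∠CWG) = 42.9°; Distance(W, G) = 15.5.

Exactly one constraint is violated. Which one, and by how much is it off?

Distance(W, G) = 15.5 — off by 6.90.

A = (0.00, 0.00) ✓; AB at 12.90° ✓; |AB| = 27.00 ✓; ∠(AB, BK) = 90.00° ✓; |BK| = 10.60 ✓; ∠(BK, KC) = 90.00° ✓; |KC| = 20.60 ✓; ∠KCW = 124.0° ✓; |CW| = 19.50 ✓; ∠CWG = 42.90° ✓; |WG| = 22.40 ✗.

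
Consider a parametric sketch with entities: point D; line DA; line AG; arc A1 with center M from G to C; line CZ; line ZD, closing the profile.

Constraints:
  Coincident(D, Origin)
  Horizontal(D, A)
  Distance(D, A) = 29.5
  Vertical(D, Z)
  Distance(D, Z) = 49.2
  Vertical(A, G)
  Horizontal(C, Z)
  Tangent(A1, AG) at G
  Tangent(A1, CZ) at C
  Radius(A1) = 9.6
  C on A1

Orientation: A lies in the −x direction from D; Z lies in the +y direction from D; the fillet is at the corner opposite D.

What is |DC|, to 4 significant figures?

53.07

The virtual corner opposite D is at (-29.50, 49.20). Tangency of A1 to AG means the radius MG is perpendicular to AG and tangency of A1 to CZ means the radius MC is perpendicular to CZ, with radius 9.6, so the center M sits 9.6 in from both sides at M = (-19.90, 39.60). That places the tangent points at G = (-29.50, 39.60) on AG and C = (-19.90, 49.20) on CZ. Then |DC| = |C − D| = 53.07.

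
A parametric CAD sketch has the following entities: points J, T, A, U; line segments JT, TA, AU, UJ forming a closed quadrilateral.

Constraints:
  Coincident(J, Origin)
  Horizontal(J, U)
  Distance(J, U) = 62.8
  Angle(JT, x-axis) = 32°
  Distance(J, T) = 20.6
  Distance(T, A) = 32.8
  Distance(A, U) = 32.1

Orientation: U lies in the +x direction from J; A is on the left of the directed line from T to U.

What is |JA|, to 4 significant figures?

53.39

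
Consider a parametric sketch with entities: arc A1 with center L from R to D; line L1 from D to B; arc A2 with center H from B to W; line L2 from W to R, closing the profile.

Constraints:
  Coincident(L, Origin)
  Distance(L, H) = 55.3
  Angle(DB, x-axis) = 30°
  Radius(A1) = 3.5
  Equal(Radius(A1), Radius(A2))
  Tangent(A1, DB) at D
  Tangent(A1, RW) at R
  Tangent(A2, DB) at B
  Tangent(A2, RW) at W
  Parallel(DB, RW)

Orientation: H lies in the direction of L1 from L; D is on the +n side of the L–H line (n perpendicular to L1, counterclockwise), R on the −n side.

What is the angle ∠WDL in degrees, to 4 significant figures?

82.79°

The slot axis is L1's direction at 30.0°, so u = (cos 30.0°, sin 30.0°) = (0.8660, 0.5000) and n = (−sin 30.0°, cos 30.0°) = (-0.5000, 0.8660). L is at the origin and H lies 55.3 along u from L, so H = 55.3·u = (47.89, 27.65). Tangency of A1 to both parallel lines with radius 3.5 puts D and R at L ± 3.5·n: D = (-1.750, 3.031), R = (1.750, -3.031). Equal radii place B and W the same way about H: B = H + 3.5·n = (46.14, 30.68), W = H − 3.5·n = (49.64, 24.62). Then cos ∠WDL = DW·DL / (|DW||DL|), giving 82.79°.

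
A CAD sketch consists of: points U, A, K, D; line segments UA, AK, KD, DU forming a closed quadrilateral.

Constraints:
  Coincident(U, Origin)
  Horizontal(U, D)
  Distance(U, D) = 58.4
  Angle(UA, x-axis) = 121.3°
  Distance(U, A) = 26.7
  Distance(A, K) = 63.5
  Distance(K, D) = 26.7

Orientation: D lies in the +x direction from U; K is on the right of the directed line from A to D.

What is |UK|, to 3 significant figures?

39.9

U is at the origin; UD is horizontal with |UD| = 58.4 and D in +x, so D = (58.4, 0). UA runs at 121.3° with |UA| = 26.7, so A = (-13.9, 22.8). K is determined by |AK| = 63.5 and |KD| = 26.7 together: it lies at the intersection of circle(A, 63.5) and circle(D, 26.7). With |AD| = 75.8, the foot of the radical line on AD is 59.8 from A and the perpendicular offset is √(63.5² − 59.8²) = 21.4. Taking the right-of-AD solution: K = (36.7, -15.6).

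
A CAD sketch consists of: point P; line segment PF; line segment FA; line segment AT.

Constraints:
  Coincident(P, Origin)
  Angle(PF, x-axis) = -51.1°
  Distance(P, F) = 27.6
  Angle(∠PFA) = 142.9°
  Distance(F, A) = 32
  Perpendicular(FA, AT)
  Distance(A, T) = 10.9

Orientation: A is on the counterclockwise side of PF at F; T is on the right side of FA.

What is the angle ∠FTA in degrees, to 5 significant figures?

71.190°

P is at the origin; PF runs at -51.1° with length 27.6, so F = 27.6·(cos -51.1°, sin -51.1°) = (17.332, -21.480). ∠PFA = 142.9°, so FA runs at -51.1° + (180° − 142.9°) = -14.000° from the x-axis; with |FA| = 32.0, A = F + 32.0·(cos -14.000°, sin -14.000°) = (48.381, -29.221). FA is perpendicular to AT; with |AT| = 10.9 on the right of FA, T = A + 10.9·(-0.24192, -0.97030) = (45.744, -39.797). Then cos ∠FTA = TF·TA / (|TF||TA|), giving 71.190°.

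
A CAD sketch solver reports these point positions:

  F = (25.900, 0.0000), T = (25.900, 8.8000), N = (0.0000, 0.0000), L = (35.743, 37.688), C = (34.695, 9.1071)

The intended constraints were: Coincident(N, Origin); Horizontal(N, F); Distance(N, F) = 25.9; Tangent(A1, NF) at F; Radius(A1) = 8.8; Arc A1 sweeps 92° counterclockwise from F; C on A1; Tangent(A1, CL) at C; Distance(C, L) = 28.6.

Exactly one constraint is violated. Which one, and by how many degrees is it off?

Tangent(A1, CL) at C — off by 4.10°.

N = (0.00, 0.00) ✓; N.y = 0.00, F.y = 0.00 ✓; |NF| = 25.90 ✓; ∠(TF, FN) = 90.00° ✓; |TF| = 8.800 ✓; bearing(T→C) − bearing(T→F) = 92.00° ✓; |TC| = 8.800 ✓; ∠(TC, CL) = 94.10° ✗; |CL| = 28.60 ✓.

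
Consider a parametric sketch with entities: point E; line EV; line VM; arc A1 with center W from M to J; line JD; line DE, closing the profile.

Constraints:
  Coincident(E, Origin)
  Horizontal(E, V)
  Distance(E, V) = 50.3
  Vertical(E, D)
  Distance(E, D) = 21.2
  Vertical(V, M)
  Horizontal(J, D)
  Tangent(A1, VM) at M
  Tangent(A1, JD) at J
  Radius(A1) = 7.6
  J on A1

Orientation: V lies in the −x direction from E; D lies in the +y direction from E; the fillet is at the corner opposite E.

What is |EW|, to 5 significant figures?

44.814

E is at the origin; EV is horizontal with |EV| = 50.3 and V on the −x side, so V = (-50.300, 0.0000). E and D share the same x with |ED| = 21.2 and D on the +y side, so D = (0.0000, 21.200). The virtual corner opposite E is at (-50.300, 21.200). A1 meets VM tangentially, so WM is at right angles to VM and since A1 is tangent to JD there, WJ ⟂ JD, with radius 7.6, so the center W sits 7.6 in from both sides at W = (-42.700, 13.600). Then |EW| = |W − E| = 44.814.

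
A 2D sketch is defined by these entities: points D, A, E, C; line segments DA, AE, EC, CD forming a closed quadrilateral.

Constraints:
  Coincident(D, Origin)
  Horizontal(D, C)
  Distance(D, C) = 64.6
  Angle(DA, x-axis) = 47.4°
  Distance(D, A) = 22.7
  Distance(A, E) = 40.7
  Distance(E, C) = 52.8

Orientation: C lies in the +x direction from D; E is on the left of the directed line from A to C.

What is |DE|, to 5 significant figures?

63.391

Checks: |AE| = 40.70 ✓; |EC| = 52.80 ✓.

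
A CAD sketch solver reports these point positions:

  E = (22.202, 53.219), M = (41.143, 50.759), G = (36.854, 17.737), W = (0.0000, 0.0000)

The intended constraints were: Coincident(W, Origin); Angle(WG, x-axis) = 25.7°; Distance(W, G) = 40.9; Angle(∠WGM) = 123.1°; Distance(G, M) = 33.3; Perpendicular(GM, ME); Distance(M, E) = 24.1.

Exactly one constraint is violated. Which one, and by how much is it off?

Distance(M, E) = 24.1 — off by 5.00.

W = (0.00, 0.00) ✓; WG at 25.70° ✓; |WG| = 40.90 ✓; ∠WGM = 123.1° ✓; |GM| = 33.30 ✓; ∠(GM, ME) = 90.00° ✓; |ME| = 19.10 ✗.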